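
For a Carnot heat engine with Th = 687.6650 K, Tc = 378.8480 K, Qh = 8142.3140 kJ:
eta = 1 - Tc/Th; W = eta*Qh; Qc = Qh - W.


eta = 1 - 378.8480/687.6650 = 0.4491
W = 0.4491 * 8142.3140 = 3656.5551 kJ
Qc = 8142.3140 - 3656.5551 = 4485.7589 kJ

eta = 44.9081%, W = 3656.5551 kJ, Qc = 4485.7589 kJ


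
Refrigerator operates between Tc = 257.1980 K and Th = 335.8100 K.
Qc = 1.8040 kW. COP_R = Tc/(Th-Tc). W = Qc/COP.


COP = 257.1980 / 78.6120 = 3.2717
W = 1.8040 / 3.2717 = 0.5514 kW

COP = 3.2717, W = 0.5514 kW


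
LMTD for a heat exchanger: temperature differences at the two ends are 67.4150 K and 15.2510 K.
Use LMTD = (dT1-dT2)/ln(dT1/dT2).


dT1/dT2 = 4.4204
ln(dT1/dT2) = 1.4862
LMTD = 52.1640 / 1.4862 = 35.0984 K

35.0984 K


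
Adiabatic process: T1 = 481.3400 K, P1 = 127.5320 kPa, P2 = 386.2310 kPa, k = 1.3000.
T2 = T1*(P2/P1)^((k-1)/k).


(k-1)/k = 0.2308
(P2/P1)^exp = 1.2914
T2 = 481.3400 * 1.2914 = 621.5908 K

621.5908 K


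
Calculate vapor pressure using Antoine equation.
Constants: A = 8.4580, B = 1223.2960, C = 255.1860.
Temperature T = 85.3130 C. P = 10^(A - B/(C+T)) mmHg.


C+T = 340.4990
B/(C+T) = 3.5927
log10(P) = 8.4580 - 3.5927 = 4.8653
P = 10^4.8653 = 73340.4111 mmHg

73340.4111 mmHg


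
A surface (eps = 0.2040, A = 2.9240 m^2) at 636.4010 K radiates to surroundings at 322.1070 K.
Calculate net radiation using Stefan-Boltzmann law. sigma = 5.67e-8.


T^4 = 1.6403e+11
Tsurr^4 = 1.0765e+10
Q = 0.2040 * 5.67e-8 * 2.9240 * 1.5327e+11 = 5183.6380 W

5183.6380 W


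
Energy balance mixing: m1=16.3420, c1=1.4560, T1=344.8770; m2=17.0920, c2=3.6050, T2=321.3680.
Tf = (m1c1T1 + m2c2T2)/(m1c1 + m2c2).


num = 28007.6096
den = 85.4106
Tf = 327.9172 K

327.9172 K


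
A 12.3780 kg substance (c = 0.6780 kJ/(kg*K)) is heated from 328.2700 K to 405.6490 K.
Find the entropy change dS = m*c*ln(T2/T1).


T2/T1 = 1.2357
ln(T2/T1) = 0.2117
dS = 12.3780 * 0.6780 * 0.2117 = 1.7762 kJ/K

1.7762 kJ/K


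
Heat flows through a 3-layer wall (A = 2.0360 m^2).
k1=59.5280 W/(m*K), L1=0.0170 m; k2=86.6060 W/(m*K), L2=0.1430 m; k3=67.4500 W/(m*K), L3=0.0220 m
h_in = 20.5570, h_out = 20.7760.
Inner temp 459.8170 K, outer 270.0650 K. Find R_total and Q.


R_conv_in = 1/(20.5570*2.0360) = 0.0239
R_1 = 0.0170/(59.5280*2.0360) = 0.0001
R_2 = 0.1430/(86.6060*2.0360) = 0.0008
R_3 = 0.0220/(67.4500*2.0360) = 0.0002
R_conv_out = 1/(20.7760*2.0360) = 0.0236
R_total = 0.0486 K/W
Q = 189.7520 / 0.0486 = 3900.7750 W

R_total = 0.0486 K/W, Q = 3900.7750 W


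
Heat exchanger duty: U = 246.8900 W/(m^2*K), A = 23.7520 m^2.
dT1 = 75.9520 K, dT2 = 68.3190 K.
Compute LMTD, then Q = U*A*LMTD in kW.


LMTD = 72.0681 K
Q = 246.8900 * 23.7520 * 72.0681 = 422617.0498 W = 422.6170 kW

422.6170 kW


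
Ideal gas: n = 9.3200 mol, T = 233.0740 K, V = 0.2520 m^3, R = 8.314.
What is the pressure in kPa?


P = nRT/V = 9.3200 * 8.314 * 233.0740 / 0.2520
= 18060.0838 / 0.2520 = 71666.9994 Pa = 71.6670 kPa

71.6670 kPa


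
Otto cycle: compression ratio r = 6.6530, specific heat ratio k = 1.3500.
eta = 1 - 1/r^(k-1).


r^(k-1) = 1.9411
eta = 1 - 1/1.9411 = 0.4848 = 48.4838%

48.4838%


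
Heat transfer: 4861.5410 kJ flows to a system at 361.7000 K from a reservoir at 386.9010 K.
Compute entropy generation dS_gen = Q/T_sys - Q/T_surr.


dS_sys = 4861.5410/361.7000 = 13.4408 kJ/K
dS_surr = -4861.5410/386.9010 = -12.5653 kJ/K
dS_gen = 13.4408 - 12.5653 = 0.8755 kJ/K (irreversible)

dS_gen = 0.8755 kJ/K, irreversible


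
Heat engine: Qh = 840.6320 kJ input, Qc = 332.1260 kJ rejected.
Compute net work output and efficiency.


W = 840.6320 - 332.1260 = 508.5060 kJ
eta = 508.5060 / 840.6320 = 0.6049 = 60.4909%

W = 508.5060 kJ, eta = 60.4909%


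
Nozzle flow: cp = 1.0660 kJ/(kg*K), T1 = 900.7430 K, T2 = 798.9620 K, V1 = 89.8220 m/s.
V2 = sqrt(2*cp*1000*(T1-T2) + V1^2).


dT = 101.7810 K
2*cp*1000*dT = 216997.0920
V1^2 = 8067.9917
V2 = sqrt(225065.0837) = 474.4102 m/s

474.4102 m/s


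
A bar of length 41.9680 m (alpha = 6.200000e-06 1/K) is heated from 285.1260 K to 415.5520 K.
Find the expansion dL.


dT = 130.4260 K
dL = 6.200000e-06 * 41.9680 * 130.4260 = 0.033937 m
L_final = 42.001937 m

dL = 0.033937 m


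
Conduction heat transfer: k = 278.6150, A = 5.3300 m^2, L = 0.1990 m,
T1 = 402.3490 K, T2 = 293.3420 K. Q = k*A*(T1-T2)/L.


dT = 109.0070 K
Q = 278.6150 * 5.3300 * 109.0070 / 0.1990 = 813454.0285 W

813454.0285 W


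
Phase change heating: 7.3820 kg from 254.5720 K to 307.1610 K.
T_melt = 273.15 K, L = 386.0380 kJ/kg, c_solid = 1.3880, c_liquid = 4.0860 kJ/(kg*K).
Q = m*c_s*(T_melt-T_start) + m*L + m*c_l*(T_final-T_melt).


Q1 (sensible, solid) = 7.3820 * 1.3880 * 18.5780 = 190.3542 kJ
Q2 (latent) = 7.3820 * 386.0380 = 2849.7325 kJ
Q3 (sensible, liquid) = 7.3820 * 4.0860 * 34.0110 = 1025.8688 kJ
Q_total = 4065.9555 kJ

4065.9555 kJ


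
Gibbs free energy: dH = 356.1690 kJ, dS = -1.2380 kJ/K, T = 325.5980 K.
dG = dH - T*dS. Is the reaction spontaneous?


T*dS = 325.5980 * -1.2380 = -403.0903 kJ
dG = 356.1690 + 403.0903 = 759.2593 kJ (non-spontaneous)

dG = 759.2593 kJ, non-spontaneous


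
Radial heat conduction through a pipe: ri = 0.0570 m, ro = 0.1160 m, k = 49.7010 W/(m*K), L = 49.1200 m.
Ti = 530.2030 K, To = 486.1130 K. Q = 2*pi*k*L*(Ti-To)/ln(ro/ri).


dT = 44.0900 K
ln(ro/ri) = 0.7105
Q = 2*pi*49.7010*49.1200*44.0900 / 0.7105 = 951821.6495 W

951821.6495 W


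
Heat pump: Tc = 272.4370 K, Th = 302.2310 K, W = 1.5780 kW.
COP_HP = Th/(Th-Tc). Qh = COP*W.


COP = 302.2310 / 29.7940 = 10.1440
Qh = 10.1440 * 1.5780 = 16.0073 kW

COP = 10.1440, Qh = 16.0073 kW


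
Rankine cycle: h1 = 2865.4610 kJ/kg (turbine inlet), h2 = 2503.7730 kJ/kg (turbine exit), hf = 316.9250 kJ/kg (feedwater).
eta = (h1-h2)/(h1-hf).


W = 361.6880 kJ/kg
Q_in = 2548.5360 kJ/kg
eta = 0.1419 = 14.1920%

eta = 14.1920%


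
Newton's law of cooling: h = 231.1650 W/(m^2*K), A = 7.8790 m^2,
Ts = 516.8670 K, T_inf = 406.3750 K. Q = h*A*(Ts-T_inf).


dT = 110.4920 K
Q = 231.1650 * 7.8790 * 110.4920 = 201244.4976 W

201244.4976 W


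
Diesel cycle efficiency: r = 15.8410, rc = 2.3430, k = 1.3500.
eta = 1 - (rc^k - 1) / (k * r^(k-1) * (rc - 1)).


r^(k-1) = 2.6298
rc^k = 3.1564
eta = 0.5477 = 54.7731%

54.7731%


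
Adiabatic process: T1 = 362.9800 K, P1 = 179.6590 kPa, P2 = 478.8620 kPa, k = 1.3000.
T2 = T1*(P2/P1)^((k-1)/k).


(k-1)/k = 0.2308
(P2/P1)^exp = 1.2539
T2 = 362.9800 * 1.2539 = 455.1299 K

455.1299 K


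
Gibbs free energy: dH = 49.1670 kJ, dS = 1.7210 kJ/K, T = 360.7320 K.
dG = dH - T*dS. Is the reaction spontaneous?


T*dS = 360.7320 * 1.7210 = 620.8198 kJ
dG = 49.1670 - 620.8198 = -571.6528 kJ (spontaneous)

dG = -571.6528 kJ, spontaneous


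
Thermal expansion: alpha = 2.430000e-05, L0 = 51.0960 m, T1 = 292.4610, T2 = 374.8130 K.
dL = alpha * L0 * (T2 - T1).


dT = 82.3520 K
dL = 2.430000e-05 * 51.0960 * 82.3520 = 0.102251 m
L_final = 51.198251 m

dL = 0.102251 m


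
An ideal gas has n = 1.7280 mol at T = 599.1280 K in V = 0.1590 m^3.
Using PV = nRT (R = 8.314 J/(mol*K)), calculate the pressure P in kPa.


P = nRT/V = 1.7280 * 8.314 * 599.1280 / 0.1590
= 8607.4275 / 0.1590 = 54134.7644 Pa = 54.1348 kPa

54.1348 kPa


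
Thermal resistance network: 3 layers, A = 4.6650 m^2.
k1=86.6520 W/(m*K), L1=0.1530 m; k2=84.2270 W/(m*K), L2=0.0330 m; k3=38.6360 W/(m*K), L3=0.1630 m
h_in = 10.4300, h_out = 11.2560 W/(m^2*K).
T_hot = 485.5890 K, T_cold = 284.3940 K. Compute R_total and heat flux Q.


R_conv_in = 1/(10.4300*4.6650) = 0.0206
R_1 = 0.1530/(86.6520*4.6650) = 0.0004
R_2 = 0.0330/(84.2270*4.6650) = 8.3987e-05
R_3 = 0.1630/(38.6360*4.6650) = 0.0009
R_conv_out = 1/(11.2560*4.6650) = 0.0190
R_total = 0.0410 K/W
Q = 201.1950 / 0.0410 = 4911.5573 W

R_total = 0.0410 K/W, Q = 4911.5573 W


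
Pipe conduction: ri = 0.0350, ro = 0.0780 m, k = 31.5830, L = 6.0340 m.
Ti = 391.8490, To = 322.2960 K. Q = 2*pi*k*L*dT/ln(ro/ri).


dT = 69.5530 K
ln(ro/ri) = 0.8014
Q = 2*pi*31.5830*6.0340*69.5530 / 0.8014 = 103926.5106 W

103926.5106 W


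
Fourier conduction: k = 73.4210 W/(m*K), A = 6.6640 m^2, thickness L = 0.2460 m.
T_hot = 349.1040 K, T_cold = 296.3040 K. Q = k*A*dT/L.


dT = 52.8000 K
Q = 73.4210 * 6.6640 * 52.8000 / 0.2460 = 105015.6680 W

105015.6680 W


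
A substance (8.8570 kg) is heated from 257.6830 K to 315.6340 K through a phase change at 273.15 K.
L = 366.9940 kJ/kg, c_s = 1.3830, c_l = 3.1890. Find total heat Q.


Q1 (sensible, solid) = 8.8570 * 1.3830 * 15.4670 = 189.4589 kJ
Q2 (latent) = 8.8570 * 366.9940 = 3250.4659 kJ
Q3 (sensible, liquid) = 8.8570 * 3.1890 * 42.4840 = 1199.9594 kJ
Q_total = 4639.8841 kJ

4639.8841 kJ


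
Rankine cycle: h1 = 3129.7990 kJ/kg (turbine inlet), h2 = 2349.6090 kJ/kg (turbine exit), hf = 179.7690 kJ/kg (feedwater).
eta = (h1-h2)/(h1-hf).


W = 780.1900 kJ/kg
Q_in = 2950.0300 kJ/kg
eta = 0.2645 = 26.4468%

eta = 26.4468%


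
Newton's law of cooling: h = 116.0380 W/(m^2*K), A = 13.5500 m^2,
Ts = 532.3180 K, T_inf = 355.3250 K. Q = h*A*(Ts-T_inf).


dT = 176.9930 K
Q = 116.0380 * 13.5500 * 176.9930 = 278288.7311 W

278288.7311 W


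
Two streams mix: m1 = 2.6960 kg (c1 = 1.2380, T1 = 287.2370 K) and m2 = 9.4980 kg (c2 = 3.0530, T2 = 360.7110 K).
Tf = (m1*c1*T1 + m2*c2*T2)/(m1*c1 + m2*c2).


num = 11418.3750
den = 32.3350
Tf = 353.1270 K

353.1270 K


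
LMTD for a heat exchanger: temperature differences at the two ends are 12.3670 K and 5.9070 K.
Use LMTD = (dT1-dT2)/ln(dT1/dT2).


dT1/dT2 = 2.0936
ln(dT1/dT2) = 0.7389
LMTD = 6.4600 / 0.7389 = 8.7428 K

8.7428 K


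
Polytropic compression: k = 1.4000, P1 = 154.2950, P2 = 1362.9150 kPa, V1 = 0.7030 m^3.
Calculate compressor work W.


(k-1)/k = 0.2857
(P2/P1)^exp = 1.8635
W = 3.5000 * 154.2950 * 0.7030 * (1.8635 - 1) = 327.8049 kJ

327.8049 kJ


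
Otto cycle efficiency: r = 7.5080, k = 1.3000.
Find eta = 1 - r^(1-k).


r^(k-1) = 1.8309
eta = 1 - 1/1.8309 = 0.4538 = 45.3811%

45.3811%


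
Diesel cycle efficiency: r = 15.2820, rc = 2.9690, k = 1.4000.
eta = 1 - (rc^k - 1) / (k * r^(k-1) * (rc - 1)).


r^(k-1) = 2.9763
rc^k = 4.5883
eta = 0.5626 = 56.2633%

56.2633%


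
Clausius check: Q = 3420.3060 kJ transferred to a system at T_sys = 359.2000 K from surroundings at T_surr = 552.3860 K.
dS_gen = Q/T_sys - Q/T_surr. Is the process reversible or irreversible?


dS_sys = 3420.3060/359.2000 = 9.5220 kJ/K
dS_surr = -3420.3060/552.3860 = -6.1919 kJ/K
dS_gen = 9.5220 - 6.1919 = 3.3301 kJ/K (irreversible)

dS_gen = 3.3301 kJ/K, irreversible


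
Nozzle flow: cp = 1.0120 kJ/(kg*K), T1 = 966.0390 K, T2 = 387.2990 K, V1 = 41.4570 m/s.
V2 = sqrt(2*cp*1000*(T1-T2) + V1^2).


dT = 578.7400 K
2*cp*1000*dT = 1171369.7600
V1^2 = 1718.6828
V2 = sqrt(1173088.4428) = 1083.0921 m/s

1083.0921 m/s


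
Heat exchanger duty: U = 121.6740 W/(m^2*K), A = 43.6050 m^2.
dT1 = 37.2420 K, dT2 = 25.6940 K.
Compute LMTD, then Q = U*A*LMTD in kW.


LMTD = 31.1116 K
Q = 121.6740 * 43.6050 * 31.1116 = 165065.6429 W = 165.0656 kW

165.0656 kW


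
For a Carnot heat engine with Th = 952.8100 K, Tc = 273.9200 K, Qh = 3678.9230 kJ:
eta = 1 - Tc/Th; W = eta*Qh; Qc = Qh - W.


eta = 1 - 273.9200/952.8100 = 0.7125
W = 0.7125 * 3678.9230 = 2621.2823 kJ
Qc = 3678.9230 - 2621.2823 = 1057.6407 kJ

eta = 71.2514%, W = 2621.2823 kJ, Qc = 1057.6407 kJ


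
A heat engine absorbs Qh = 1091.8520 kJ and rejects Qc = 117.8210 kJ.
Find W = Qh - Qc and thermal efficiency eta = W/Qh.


W = 1091.8520 - 117.8210 = 974.0310 kJ
eta = 974.0310 / 1091.8520 = 0.8921 = 89.2091%

W = 974.0310 kJ, eta = 89.2091%


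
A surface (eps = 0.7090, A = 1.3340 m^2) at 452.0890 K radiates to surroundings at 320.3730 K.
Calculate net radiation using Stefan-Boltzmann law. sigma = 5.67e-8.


T^4 = 4.1773e+10
Tsurr^4 = 1.0535e+10
Q = 0.7090 * 5.67e-8 * 1.3340 * 3.1238e+10 = 1675.2212 W

1675.2212 W


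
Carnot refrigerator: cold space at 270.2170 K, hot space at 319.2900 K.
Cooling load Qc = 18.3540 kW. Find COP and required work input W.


COP = 270.2170 / 49.0730 = 5.5064
W = 18.3540 / 5.5064 = 3.3332 kW

COP = 5.5064, W = 3.3332 kW


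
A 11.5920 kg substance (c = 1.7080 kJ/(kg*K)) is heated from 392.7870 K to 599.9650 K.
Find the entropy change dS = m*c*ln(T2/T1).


T2/T1 = 1.5275
ln(T2/T1) = 0.4236
dS = 11.5920 * 1.7080 * 0.4236 = 8.3870 kJ/K

8.3870 kJ/K


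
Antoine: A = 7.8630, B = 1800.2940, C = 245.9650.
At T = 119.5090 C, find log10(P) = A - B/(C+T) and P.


C+T = 365.4740
B/(C+T) = 4.9259
log10(P) = 7.8630 - 4.9259 = 2.9371
P = 10^2.9371 = 865.1365 mmHg

865.1365 mmHg


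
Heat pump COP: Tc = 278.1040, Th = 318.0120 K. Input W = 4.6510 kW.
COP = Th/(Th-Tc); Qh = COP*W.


COP = 318.0120 / 39.9080 = 7.9686
Qh = 7.9686 * 4.6510 = 37.0621 kW

COP = 7.9686, Qh = 37.0621 kW


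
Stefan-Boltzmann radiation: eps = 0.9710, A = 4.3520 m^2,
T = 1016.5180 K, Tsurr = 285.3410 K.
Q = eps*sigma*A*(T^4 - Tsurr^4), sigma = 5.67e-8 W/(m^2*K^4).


T^4 = 1.0677e+12
Tsurr^4 = 6.6291e+09
Q = 0.9710 * 5.67e-8 * 4.3520 * 1.0611e+12 = 254241.6426 W

254241.6426 W


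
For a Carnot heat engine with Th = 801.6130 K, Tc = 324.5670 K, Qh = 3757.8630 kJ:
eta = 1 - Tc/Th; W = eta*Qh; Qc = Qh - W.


eta = 1 - 324.5670/801.6130 = 0.5951
W = 0.5951 * 3757.8630 = 2236.3329 kJ
Qc = 3757.8630 - 2236.3329 = 1521.5301 kJ

eta = 59.5108%, W = 2236.3329 kJ, Qc = 1521.5301 kJ


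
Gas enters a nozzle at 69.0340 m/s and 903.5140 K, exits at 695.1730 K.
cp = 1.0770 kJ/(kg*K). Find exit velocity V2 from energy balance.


dT = 208.3410 K
2*cp*1000*dT = 448766.5140
V1^2 = 4765.6932
V2 = sqrt(453532.2072) = 673.4480 m/s

673.4480 m/s


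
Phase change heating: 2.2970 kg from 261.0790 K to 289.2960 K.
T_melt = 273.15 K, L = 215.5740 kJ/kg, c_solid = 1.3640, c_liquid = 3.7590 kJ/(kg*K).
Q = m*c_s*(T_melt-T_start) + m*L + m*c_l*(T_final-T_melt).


Q1 (sensible, solid) = 2.2970 * 1.3640 * 12.0710 = 37.8197 kJ
Q2 (latent) = 2.2970 * 215.5740 = 495.1735 kJ
Q3 (sensible, liquid) = 2.2970 * 3.7590 * 16.1460 = 139.4114 kJ
Q_total = 672.4046 kJ

672.4046 kJ


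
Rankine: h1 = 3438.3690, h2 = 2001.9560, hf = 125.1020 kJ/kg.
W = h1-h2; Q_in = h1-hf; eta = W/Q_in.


W = 1436.4130 kJ/kg
Q_in = 3313.2670 kJ/kg
eta = 0.4335 = 43.3534%

eta = 43.3534%


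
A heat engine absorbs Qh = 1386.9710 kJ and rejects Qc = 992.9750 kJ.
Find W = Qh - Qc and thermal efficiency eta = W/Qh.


W = 1386.9710 - 992.9750 = 393.9960 kJ
eta = 393.9960 / 1386.9710 = 0.2841 = 28.4069%

W = 393.9960 kJ, eta = 28.4069%


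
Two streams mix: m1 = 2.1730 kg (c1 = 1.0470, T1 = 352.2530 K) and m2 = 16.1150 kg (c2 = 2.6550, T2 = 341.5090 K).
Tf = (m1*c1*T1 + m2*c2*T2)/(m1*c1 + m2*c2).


num = 15412.9953
den = 45.0605
Tf = 342.0515 K

342.0515 K


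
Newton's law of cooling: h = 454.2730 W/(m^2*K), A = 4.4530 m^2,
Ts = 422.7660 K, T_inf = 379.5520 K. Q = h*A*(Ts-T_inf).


dT = 43.2140 K
Q = 454.2730 * 4.4530 * 43.2140 = 87416.6356 W

87416.6356 W


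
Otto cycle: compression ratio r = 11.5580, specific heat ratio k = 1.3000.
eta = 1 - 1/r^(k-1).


r^(k-1) = 2.0838
eta = 1 - 1/2.0838 = 0.5201 = 52.0117%

52.0117%


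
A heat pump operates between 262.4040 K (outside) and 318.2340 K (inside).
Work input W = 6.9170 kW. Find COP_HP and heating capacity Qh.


COP = 318.2340 / 55.8300 = 5.7001
Qh = 5.7001 * 6.9170 = 39.4273 kW

COP = 5.7001, Qh = 39.4273 kW


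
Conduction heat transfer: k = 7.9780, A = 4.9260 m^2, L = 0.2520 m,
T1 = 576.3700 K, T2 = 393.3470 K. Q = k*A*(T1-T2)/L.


dT = 183.0230 K
Q = 7.9780 * 4.9260 * 183.0230 / 0.2520 = 28542.6024 W

28542.6024 W


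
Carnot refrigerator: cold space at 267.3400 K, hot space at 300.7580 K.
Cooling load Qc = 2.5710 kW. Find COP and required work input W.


COP = 267.3400 / 33.4180 = 7.9999
W = 2.5710 / 7.9999 = 0.3214 kW

COP = 7.9999, W = 0.3214 kW


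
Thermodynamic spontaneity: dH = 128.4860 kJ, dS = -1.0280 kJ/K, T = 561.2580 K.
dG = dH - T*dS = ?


T*dS = 561.2580 * -1.0280 = -576.9732 kJ
dG = 128.4860 + 576.9732 = 705.4592 kJ (non-spontaneous)

dG = 705.4592 kJ, non-spontaneous


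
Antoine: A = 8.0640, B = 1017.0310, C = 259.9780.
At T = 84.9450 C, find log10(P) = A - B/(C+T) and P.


C+T = 344.9230
B/(C+T) = 2.9486
log10(P) = 8.0640 - 2.9486 = 5.1154
P = 10^5.1154 = 130444.5595 mmHg

130444.5595 mmHg


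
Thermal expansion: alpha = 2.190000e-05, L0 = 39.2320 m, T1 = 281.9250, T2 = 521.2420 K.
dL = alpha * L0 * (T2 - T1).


dT = 239.3170 K
dL = 2.190000e-05 * 39.2320 * 239.3170 = 0.205617 m
L_final = 39.437617 m

dL = 0.205617 m


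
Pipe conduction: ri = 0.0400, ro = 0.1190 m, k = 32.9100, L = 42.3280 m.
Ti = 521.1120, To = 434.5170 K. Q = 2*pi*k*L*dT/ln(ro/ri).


dT = 86.5950 K
ln(ro/ri) = 1.0902
Q = 2*pi*32.9100*42.3280*86.5950 / 1.0902 = 695191.7265 W

695191.7265 W


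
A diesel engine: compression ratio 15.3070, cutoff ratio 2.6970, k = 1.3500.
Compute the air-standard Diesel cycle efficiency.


r^(k-1) = 2.5984
rc^k = 3.8167
eta = 0.5268 = 52.6832%

52.6832%


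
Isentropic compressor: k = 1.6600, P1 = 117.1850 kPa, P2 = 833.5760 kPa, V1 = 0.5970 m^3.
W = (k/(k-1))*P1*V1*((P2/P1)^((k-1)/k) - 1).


(k-1)/k = 0.3976
(P2/P1)^exp = 2.1816
W = 2.5152 * 117.1850 * 0.5970 * (2.1816 - 1) = 207.9135 kJ

207.9135 kJ


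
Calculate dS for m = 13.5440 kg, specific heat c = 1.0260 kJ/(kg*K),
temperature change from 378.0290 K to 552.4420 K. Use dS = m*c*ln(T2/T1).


T2/T1 = 1.4614
ln(T2/T1) = 0.3794
dS = 13.5440 * 1.0260 * 0.3794 = 5.2719 kJ/K

5.2719 kJ/K


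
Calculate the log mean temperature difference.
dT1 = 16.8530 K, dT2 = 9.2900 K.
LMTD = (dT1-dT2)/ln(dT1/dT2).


dT1/dT2 = 1.8141
ln(dT1/dT2) = 0.5956
LMTD = 7.5630 / 0.5956 = 12.6983 K

12.6983 K


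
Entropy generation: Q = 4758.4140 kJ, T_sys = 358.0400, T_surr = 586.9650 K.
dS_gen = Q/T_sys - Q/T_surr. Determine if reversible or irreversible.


dS_sys = 4758.4140/358.0400 = 13.2902 kJ/K
dS_surr = -4758.4140/586.9650 = -8.1068 kJ/K
dS_gen = 13.2902 - 8.1068 = 5.1834 kJ/K (irreversible)

dS_gen = 5.1834 kJ/K, irreversible


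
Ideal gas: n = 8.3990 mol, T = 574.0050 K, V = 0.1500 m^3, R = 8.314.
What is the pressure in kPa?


P = nRT/V = 8.3990 * 8.314 * 574.0050 / 0.1500
= 40082.3593 / 0.1500 = 267215.7287 Pa = 267.2157 kPa

267.2157 kPa


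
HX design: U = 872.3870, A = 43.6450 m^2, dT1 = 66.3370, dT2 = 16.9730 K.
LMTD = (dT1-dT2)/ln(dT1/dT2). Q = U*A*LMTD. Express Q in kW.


LMTD = 36.2139 K
Q = 872.3870 * 43.6450 * 36.2139 = 1378855.2392 W = 1378.8552 kW

1378.8552 kW


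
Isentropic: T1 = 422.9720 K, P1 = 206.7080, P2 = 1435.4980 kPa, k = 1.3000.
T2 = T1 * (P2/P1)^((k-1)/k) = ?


(k-1)/k = 0.2308
(P2/P1)^exp = 1.5640
T2 = 422.9720 * 1.5640 = 661.5116 K

661.5116 K


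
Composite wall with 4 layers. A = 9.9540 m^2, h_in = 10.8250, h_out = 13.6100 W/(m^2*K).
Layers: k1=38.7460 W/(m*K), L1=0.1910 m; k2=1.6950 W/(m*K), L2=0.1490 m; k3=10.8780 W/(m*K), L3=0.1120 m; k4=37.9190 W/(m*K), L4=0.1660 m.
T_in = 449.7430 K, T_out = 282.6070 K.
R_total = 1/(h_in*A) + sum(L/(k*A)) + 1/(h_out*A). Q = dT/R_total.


R_conv_in = 1/(10.8250*9.9540) = 0.0093
R_1 = 0.1910/(38.7460*9.9540) = 0.0005
R_2 = 0.1490/(1.6950*9.9540) = 0.0088
R_3 = 0.1120/(10.8780*9.9540) = 0.0010
R_4 = 0.1660/(37.9190*9.9540) = 0.0004
R_conv_out = 1/(13.6100*9.9540) = 0.0074
R_total = 0.0275 K/W
Q = 167.1360 / 0.0275 = 6085.9423 W

R_total = 0.0275 K/W, Q = 6085.9423 W


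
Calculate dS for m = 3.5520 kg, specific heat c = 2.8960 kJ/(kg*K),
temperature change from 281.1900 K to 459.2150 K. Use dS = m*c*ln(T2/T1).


T2/T1 = 1.6331
ln(T2/T1) = 0.4905
dS = 3.5520 * 2.8960 * 0.4905 = 5.0454 kJ/K

5.0454 kJ/K


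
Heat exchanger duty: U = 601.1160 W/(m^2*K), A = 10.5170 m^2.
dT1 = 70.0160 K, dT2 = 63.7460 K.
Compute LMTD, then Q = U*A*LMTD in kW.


LMTD = 66.8320 K
Q = 601.1160 * 10.5170 * 66.8320 = 422507.6135 W = 422.5076 kW

422.5076 kW


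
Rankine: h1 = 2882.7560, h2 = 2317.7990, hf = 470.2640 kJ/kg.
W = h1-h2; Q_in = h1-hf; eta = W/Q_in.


W = 564.9570 kJ/kg
Q_in = 2412.4920 kJ/kg
eta = 0.2342 = 23.4180%

eta = 23.4180%


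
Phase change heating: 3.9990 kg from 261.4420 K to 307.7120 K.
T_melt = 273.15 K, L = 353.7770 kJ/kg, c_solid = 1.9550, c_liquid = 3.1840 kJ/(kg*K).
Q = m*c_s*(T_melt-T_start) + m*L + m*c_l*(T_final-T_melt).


Q1 (sensible, solid) = 3.9990 * 1.9550 * 11.7080 = 91.5337 kJ
Q2 (latent) = 3.9990 * 353.7770 = 1414.7542 kJ
Q3 (sensible, liquid) = 3.9990 * 3.1840 * 34.5620 = 440.0716 kJ
Q_total = 1946.3595 kJ

1946.3595 kJ


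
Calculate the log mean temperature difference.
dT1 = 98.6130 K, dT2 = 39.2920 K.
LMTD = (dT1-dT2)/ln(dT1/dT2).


dT1/dT2 = 2.5097
ln(dT1/dT2) = 0.9202
LMTD = 59.3210 / 0.9202 = 64.4666 K

64.4666 K


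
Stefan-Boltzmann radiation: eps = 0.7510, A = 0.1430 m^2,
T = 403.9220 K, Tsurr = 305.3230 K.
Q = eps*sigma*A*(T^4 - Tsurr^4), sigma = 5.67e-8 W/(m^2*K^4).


T^4 = 2.6619e+10
Tsurr^4 = 8.6904e+09
Q = 0.7510 * 5.67e-8 * 0.1430 * 1.7929e+10 = 109.1701 W

109.1701 W


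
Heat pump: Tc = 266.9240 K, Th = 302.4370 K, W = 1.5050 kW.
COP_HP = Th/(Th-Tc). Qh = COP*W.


COP = 302.4370 / 35.5130 = 8.5162
Qh = 8.5162 * 1.5050 = 12.8169 kW

COP = 8.5162, Qh = 12.8169 kW


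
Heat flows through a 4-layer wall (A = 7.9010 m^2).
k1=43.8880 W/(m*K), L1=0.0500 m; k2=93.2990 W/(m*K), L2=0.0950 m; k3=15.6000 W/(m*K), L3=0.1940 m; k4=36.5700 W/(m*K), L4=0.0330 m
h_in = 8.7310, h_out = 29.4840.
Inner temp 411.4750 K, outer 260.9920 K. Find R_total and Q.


R_conv_in = 1/(8.7310*7.9010) = 0.0145
R_1 = 0.0500/(43.8880*7.9010) = 0.0001
R_2 = 0.0950/(93.2990*7.9010) = 0.0001
R_3 = 0.1940/(15.6000*7.9010) = 0.0016
R_4 = 0.0330/(36.5700*7.9010) = 0.0001
R_conv_out = 1/(29.4840*7.9010) = 0.0043
R_total = 0.0208 K/W
Q = 150.4830 / 0.0208 = 7252.1423 W

R_total = 0.0208 K/W, Q = 7252.1423 W


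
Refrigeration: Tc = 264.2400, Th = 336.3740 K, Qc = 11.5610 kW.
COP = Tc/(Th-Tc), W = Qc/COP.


COP = 264.2400 / 72.1340 = 3.6632
W = 11.5610 / 3.6632 = 3.1560 kW

COP = 3.6632, W = 3.1560 kW


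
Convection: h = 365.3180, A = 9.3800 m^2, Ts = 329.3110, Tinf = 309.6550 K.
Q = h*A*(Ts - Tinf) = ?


dT = 19.6560 K
Q = 365.3180 * 9.3800 * 19.6560 = 67354.8779 W

67354.8779 W


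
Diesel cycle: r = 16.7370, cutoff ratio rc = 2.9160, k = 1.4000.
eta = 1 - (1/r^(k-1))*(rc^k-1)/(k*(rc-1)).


r^(k-1) = 3.0865
rc^k = 4.4741
eta = 0.5804 = 58.0392%

58.0392%


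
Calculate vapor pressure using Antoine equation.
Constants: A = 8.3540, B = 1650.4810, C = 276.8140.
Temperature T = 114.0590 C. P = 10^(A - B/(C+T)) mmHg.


C+T = 390.8730
B/(C+T) = 4.2226
log10(P) = 8.3540 - 4.2226 = 4.1314
P = 10^4.1314 = 13534.7255 mmHg

13534.7255 mmHg


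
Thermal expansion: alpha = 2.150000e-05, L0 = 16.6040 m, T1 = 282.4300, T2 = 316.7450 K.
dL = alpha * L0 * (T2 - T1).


dT = 34.3150 K
dL = 2.150000e-05 * 16.6040 * 34.3150 = 0.012250 m
L_final = 16.616250 m

dL = 0.012250 m


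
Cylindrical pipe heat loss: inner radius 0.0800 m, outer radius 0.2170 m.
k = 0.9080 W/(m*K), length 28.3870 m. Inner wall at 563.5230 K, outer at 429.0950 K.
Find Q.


dT = 134.4280 K
ln(ro/ri) = 0.9979
Q = 2*pi*0.9080*28.3870*134.4280 / 0.9979 = 21817.2834 W

21817.2834 W


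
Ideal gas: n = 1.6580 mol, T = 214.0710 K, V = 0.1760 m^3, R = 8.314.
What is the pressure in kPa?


P = nRT/V = 1.6580 * 8.314 * 214.0710 / 0.1760
= 2950.8857 / 0.1760 = 16766.3959 Pa = 16.7664 kPa

16.7664 kPa


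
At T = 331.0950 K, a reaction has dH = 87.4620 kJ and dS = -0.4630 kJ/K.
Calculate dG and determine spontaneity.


T*dS = 331.0950 * -0.4630 = -153.2970 kJ
dG = 87.4620 + 153.2970 = 240.7590 kJ (non-spontaneous)

dG = 240.7590 kJ, non-spontaneous


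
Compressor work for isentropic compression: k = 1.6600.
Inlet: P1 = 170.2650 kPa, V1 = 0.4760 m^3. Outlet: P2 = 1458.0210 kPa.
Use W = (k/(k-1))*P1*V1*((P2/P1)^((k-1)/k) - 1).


(k-1)/k = 0.3976
(P2/P1)^exp = 2.3486
W = 2.5152 * 170.2650 * 0.4760 * (2.3486 - 1) = 274.9020 kJ

274.9020 kJ


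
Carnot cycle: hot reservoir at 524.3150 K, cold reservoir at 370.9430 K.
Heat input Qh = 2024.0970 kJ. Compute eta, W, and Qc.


eta = 1 - 370.9430/524.3150 = 0.2925
W = 0.2925 * 2024.0970 = 592.0864 kJ
Qc = 2024.0970 - 592.0864 = 1432.0106 kJ

eta = 29.2519%, W = 592.0864 kJ, Qc = 1432.0106 kJ


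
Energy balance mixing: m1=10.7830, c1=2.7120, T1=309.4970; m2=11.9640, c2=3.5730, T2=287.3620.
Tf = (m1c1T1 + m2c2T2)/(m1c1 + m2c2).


num = 21334.7446
den = 71.9909
Tf = 296.3535 K

296.3535 K


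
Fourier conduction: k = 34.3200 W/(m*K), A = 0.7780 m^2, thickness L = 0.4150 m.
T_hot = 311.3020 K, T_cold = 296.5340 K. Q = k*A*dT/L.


dT = 14.7680 K
Q = 34.3200 * 0.7780 * 14.7680 / 0.4150 = 950.1681 W

950.1681 W


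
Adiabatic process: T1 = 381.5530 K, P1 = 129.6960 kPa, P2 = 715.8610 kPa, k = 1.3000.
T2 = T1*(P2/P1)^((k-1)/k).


(k-1)/k = 0.2308
(P2/P1)^exp = 1.4832
T2 = 381.5530 * 1.4832 = 565.9304 K

565.9304 K


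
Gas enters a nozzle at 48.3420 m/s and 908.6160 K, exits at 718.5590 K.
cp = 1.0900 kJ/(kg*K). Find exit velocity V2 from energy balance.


dT = 190.0570 K
2*cp*1000*dT = 414324.2600
V1^2 = 2336.9490
V2 = sqrt(416661.2090) = 645.4930 m/s

645.4930 m/s


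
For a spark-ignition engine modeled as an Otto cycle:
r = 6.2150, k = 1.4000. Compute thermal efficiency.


r^(k-1) = 2.0767
eta = 1 - 1/2.0767 = 0.5185 = 51.8470%

51.8470%


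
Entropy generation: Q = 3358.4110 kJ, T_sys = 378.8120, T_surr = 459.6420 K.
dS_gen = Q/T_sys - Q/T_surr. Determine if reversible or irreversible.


dS_sys = 3358.4110/378.8120 = 8.8656 kJ/K
dS_surr = -3358.4110/459.6420 = -7.3066 kJ/K
dS_gen = 8.8656 - 7.3066 = 1.5591 kJ/K (irreversible)

dS_gen = 1.5591 kJ/K, irreversible


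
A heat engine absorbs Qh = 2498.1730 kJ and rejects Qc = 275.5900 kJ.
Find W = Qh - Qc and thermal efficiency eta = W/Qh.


W = 2498.1730 - 275.5900 = 2222.5830 kJ
eta = 2222.5830 / 2498.1730 = 0.8897 = 88.9683%

W = 2222.5830 kJ, eta = 88.9683%


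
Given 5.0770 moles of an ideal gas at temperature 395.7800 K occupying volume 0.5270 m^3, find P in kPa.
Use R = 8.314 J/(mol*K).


P = nRT/V = 5.0770 * 8.314 * 395.7800 / 0.5270
= 16705.9442 / 0.5270 = 31700.0840 Pa = 31.7001 kPa

31.7001 kPa


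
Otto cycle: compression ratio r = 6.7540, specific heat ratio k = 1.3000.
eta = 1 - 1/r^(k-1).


r^(k-1) = 1.7737
eta = 1 - 1/1.7737 = 0.4362 = 43.6191%

43.6191%


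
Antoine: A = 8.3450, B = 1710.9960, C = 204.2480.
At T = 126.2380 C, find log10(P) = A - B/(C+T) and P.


C+T = 330.4860
B/(C+T) = 5.1772
log10(P) = 8.3450 - 5.1772 = 3.1678
P = 10^3.1678 = 1471.5948 mmHg

1471.5948 mmHg


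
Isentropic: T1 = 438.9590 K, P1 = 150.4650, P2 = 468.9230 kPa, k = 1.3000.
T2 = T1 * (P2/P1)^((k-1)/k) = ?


(k-1)/k = 0.2308
(P2/P1)^exp = 1.2999
T2 = 438.9590 * 1.2999 = 570.6199 K

570.6199 K


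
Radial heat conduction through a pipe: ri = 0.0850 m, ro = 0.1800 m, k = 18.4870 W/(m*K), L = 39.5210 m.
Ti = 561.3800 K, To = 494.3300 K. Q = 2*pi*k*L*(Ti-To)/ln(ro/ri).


dT = 67.0500 K
ln(ro/ri) = 0.7503
Q = 2*pi*18.4870*39.5210*67.0500 / 0.7503 = 410237.0043 W

410237.0043 W


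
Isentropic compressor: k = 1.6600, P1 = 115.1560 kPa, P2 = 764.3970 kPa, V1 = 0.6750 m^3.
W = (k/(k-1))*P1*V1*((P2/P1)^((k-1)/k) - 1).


(k-1)/k = 0.3976
(P2/P1)^exp = 2.1224
W = 2.5152 * 115.1560 * 0.6750 * (2.1224 - 1) = 219.4378 kJ

219.4378 kJ


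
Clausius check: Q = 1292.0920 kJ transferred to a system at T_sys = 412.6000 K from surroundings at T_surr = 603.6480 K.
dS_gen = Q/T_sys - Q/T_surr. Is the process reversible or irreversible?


dS_sys = 1292.0920/412.6000 = 3.1316 kJ/K
dS_surr = -1292.0920/603.6480 = -2.1405 kJ/K
dS_gen = 3.1316 - 2.1405 = 0.9911 kJ/K (irreversible)

dS_gen = 0.9911 kJ/K, irreversible


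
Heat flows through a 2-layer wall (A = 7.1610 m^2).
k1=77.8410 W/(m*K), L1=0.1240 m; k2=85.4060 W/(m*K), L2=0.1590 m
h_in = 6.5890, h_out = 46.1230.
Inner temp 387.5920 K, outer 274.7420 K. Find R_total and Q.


R_conv_in = 1/(6.5890*7.1610) = 0.0212
R_1 = 0.1240/(77.8410*7.1610) = 0.0002
R_2 = 0.1590/(85.4060*7.1610) = 0.0003
R_conv_out = 1/(46.1230*7.1610) = 0.0030
R_total = 0.0247 K/W
Q = 112.8500 / 0.0247 = 4568.1223 W

R_total = 0.0247 K/W, Q = 4568.1223 W


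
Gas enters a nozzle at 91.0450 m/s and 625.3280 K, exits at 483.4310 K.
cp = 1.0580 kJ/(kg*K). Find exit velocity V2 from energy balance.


dT = 141.8970 K
2*cp*1000*dT = 300254.0520
V1^2 = 8289.1920
V2 = sqrt(308543.2440) = 555.4667 m/s

555.4667 m/s


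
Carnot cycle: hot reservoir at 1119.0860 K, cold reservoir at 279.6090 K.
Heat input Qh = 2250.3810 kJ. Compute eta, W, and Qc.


eta = 1 - 279.6090/1119.0860 = 0.7501
W = 0.7501 * 2250.3810 = 1688.1125 kJ
Qc = 2250.3810 - 1688.1125 = 562.2685 kJ

eta = 75.0145%, W = 1688.1125 kJ, Qc = 562.2685 kJ


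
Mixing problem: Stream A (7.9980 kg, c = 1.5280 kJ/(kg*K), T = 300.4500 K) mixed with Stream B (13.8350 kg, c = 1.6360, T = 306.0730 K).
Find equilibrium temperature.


num = 10599.4573
den = 34.8550
Tf = 304.1015 K

304.1015 K


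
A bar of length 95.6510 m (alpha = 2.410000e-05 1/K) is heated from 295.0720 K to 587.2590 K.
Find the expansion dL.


dT = 292.1870 K
dL = 2.410000e-05 * 95.6510 * 292.1870 = 0.673546 m
L_final = 96.324546 m

dL = 0.673546 m


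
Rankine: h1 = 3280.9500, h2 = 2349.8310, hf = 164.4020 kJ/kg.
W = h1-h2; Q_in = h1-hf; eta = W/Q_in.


W = 931.1190 kJ/kg
Q_in = 3116.5480 kJ/kg
eta = 0.2988 = 29.8766%

eta = 29.8766%


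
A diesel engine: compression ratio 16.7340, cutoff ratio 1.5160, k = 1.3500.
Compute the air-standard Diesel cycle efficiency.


r^(k-1) = 2.6808
rc^k = 1.7537
eta = 0.5964 = 59.6421%

59.6421%


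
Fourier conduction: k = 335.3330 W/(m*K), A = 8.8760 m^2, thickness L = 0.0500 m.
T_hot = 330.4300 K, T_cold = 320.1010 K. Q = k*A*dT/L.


dT = 10.3290 K
Q = 335.3330 * 8.8760 * 10.3290 / 0.0500 = 614867.9570 W

614867.9570 W


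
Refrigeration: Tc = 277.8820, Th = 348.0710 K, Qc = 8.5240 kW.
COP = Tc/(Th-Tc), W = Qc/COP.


COP = 277.8820 / 70.1890 = 3.9591
W = 8.5240 / 3.9591 = 2.1530 kW

COP = 3.9591, W = 2.1530 kW


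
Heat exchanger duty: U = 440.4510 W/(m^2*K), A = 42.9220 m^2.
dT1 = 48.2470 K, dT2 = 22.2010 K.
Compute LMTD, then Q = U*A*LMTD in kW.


LMTD = 33.5559 K
Q = 440.4510 * 42.9220 * 33.5559 = 634376.3871 W = 634.3764 kW

634.3764 kW


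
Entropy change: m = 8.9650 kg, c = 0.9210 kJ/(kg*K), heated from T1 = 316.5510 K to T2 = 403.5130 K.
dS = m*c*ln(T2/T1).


T2/T1 = 1.2747
ln(T2/T1) = 0.2427
dS = 8.9650 * 0.9210 * 0.2427 = 2.0041 kJ/K

2.0041 kJ/K


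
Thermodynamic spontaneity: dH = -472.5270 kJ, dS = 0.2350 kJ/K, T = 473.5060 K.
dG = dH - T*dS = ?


T*dS = 473.5060 * 0.2350 = 111.2739 kJ
dG = -472.5270 - 111.2739 = -583.8009 kJ (spontaneous)

dG = -583.8009 kJ, spontaneous


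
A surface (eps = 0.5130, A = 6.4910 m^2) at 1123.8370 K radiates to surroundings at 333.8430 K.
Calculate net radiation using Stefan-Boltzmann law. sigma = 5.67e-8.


T^4 = 1.5952e+12
Tsurr^4 = 1.2421e+10
Q = 0.5130 * 5.67e-8 * 6.4910 * 1.5828e+12 = 298834.2448 W

298834.2448 W


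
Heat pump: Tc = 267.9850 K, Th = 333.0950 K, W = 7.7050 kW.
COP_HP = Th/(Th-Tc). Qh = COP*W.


COP = 333.0950 / 65.1100 = 5.1159
Qh = 5.1159 * 7.7050 = 39.4179 kW

COP = 5.1159, Qh = 39.4179 kW


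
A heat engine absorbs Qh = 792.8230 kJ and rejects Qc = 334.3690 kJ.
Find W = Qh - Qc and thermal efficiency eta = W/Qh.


W = 792.8230 - 334.3690 = 458.4540 kJ
eta = 458.4540 / 792.8230 = 0.5783 = 57.8255%

W = 458.4540 kJ, eta = 57.8255%


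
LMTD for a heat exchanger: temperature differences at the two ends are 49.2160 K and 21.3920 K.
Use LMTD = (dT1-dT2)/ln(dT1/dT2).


dT1/dT2 = 2.3007
ln(dT1/dT2) = 0.8332
LMTD = 27.8240 / 0.8332 = 33.3941 K

33.3941 K


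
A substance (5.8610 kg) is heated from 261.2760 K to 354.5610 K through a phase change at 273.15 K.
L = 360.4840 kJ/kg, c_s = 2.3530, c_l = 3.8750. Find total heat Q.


Q1 (sensible, solid) = 5.8610 * 2.3530 * 11.8740 = 163.7535 kJ
Q2 (latent) = 5.8610 * 360.4840 = 2112.7967 kJ
Q3 (sensible, liquid) = 5.8610 * 3.8750 * 81.4110 = 1848.9558 kJ
Q_total = 4125.5060 kJ

4125.5060 kJ


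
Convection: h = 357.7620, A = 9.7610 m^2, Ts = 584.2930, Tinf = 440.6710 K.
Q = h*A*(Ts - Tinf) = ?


dT = 143.6220 K
Q = 357.7620 * 9.7610 * 143.6220 = 501544.5236 W

501544.5236 W


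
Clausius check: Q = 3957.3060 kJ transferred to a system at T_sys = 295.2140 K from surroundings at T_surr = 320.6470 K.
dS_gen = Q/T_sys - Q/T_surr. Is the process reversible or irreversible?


dS_sys = 3957.3060/295.2140 = 13.4049 kJ/K
dS_surr = -3957.3060/320.6470 = -12.3416 kJ/K
dS_gen = 13.4049 - 12.3416 = 1.0632 kJ/K (irreversible)

dS_gen = 1.0632 kJ/K, irreversible


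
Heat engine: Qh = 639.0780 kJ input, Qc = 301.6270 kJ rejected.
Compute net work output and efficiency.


W = 639.0780 - 301.6270 = 337.4510 kJ
eta = 337.4510 / 639.0780 = 0.5280 = 52.8028%

W = 337.4510 kJ, eta = 52.8028%


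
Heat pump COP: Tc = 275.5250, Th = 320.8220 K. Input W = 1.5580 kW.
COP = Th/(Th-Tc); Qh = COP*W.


COP = 320.8220 / 45.2970 = 7.0826
Qh = 7.0826 * 1.5580 = 11.0347 kW

COP = 7.0826, Qh = 11.0347 kW


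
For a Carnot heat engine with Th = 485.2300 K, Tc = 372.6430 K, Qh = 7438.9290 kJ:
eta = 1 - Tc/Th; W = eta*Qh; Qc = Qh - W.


eta = 1 - 372.6430/485.2300 = 0.2320
W = 0.2320 * 7438.9290 = 1726.0406 kJ
Qc = 7438.9290 - 1726.0406 = 5712.8884 kJ

eta = 23.2028%, W = 1726.0406 kJ, Qc = 5712.8884 kJ


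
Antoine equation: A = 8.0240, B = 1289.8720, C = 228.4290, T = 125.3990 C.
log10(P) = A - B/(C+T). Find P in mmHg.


C+T = 353.8280
B/(C+T) = 3.6455
log10(P) = 8.0240 - 3.6455 = 4.3785
P = 10^4.3785 = 23906.8599 mmHg

23906.8599 mmHg


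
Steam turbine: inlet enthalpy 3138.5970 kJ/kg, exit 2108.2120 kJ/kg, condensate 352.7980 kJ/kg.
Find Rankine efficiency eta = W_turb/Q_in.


W = 1030.3850 kJ/kg
Q_in = 2785.7990 kJ/kg
eta = 0.3699 = 36.9871%

eta = 36.9871%


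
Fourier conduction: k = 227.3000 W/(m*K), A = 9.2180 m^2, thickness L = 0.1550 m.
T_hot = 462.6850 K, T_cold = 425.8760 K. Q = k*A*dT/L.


dT = 36.8090 K
Q = 227.3000 * 9.2180 * 36.8090 / 0.1550 = 497574.8954 W

497574.8954 W


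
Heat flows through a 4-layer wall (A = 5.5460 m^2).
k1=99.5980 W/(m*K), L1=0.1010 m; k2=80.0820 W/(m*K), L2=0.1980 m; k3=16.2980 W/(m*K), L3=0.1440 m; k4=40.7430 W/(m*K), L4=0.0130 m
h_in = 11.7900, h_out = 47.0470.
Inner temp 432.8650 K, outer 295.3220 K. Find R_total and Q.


R_conv_in = 1/(11.7900*5.5460) = 0.0153
R_1 = 0.1010/(99.5980*5.5460) = 0.0002
R_2 = 0.1980/(80.0820*5.5460) = 0.0004
R_3 = 0.1440/(16.2980*5.5460) = 0.0016
R_4 = 0.0130/(40.7430*5.5460) = 5.7532e-05
R_conv_out = 1/(47.0470*5.5460) = 0.0038
R_total = 0.0214 K/W
Q = 137.5430 / 0.0214 = 6425.6384 W

R_total = 0.0214 K/W, Q = 6425.6384 W


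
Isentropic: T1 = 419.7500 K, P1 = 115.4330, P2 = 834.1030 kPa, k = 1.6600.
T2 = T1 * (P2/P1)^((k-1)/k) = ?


(k-1)/k = 0.3976
(P2/P1)^exp = 2.1953
T2 = 419.7500 * 2.1953 = 921.4610 K

921.4610 K


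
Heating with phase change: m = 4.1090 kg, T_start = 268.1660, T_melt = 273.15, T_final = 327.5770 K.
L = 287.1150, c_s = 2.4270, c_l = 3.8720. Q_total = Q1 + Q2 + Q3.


Q1 (sensible, solid) = 4.1090 * 2.4270 * 4.9840 = 49.7032 kJ
Q2 (latent) = 4.1090 * 287.1150 = 1179.7555 kJ
Q3 (sensible, liquid) = 4.1090 * 3.8720 * 54.4270 = 865.9362 kJ
Q_total = 2095.3949 kJ

2095.3949 kJ


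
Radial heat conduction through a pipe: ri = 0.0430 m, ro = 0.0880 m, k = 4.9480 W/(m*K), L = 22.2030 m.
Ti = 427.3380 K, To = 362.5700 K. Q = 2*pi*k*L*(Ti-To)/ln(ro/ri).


dT = 64.7680 K
ln(ro/ri) = 0.7161
Q = 2*pi*4.9480*22.2030*64.7680 / 0.7161 = 62428.9132 W

62428.9132 W


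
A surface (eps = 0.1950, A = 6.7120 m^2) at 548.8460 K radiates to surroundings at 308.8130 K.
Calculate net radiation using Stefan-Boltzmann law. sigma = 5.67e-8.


T^4 = 9.0741e+10
Tsurr^4 = 9.0946e+09
Q = 0.1950 * 5.67e-8 * 6.7120 * 8.1646e+10 = 6059.0576 W

6059.0576 W


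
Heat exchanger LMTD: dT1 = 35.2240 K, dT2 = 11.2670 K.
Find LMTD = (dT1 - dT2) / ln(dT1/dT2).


dT1/dT2 = 3.1263
ln(dT1/dT2) = 1.1398
LMTD = 23.9570 / 1.1398 = 21.0177 K

21.0177 K


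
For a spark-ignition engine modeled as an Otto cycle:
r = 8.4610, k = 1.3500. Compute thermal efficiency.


r^(k-1) = 2.1115
eta = 1 - 1/2.1115 = 0.5264 = 52.6410%

52.6410%


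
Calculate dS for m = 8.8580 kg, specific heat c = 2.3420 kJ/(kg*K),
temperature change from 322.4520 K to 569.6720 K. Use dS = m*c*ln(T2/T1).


T2/T1 = 1.7667
ln(T2/T1) = 0.5691
dS = 8.8580 * 2.3420 * 0.5691 = 11.8064 kJ/K

11.8064 kJ/K


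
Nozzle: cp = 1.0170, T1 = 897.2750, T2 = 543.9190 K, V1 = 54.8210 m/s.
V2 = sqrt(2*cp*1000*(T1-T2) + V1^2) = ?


dT = 353.3560 K
2*cp*1000*dT = 718726.1040
V1^2 = 3005.3420
V2 = sqrt(721731.4460) = 849.5478 m/s

849.5478 m/s


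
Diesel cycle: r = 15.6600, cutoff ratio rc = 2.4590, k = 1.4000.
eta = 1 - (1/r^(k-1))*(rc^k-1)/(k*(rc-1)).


r^(k-1) = 3.0055
rc^k = 3.5242
eta = 0.5888 = 58.8826%

58.8826%


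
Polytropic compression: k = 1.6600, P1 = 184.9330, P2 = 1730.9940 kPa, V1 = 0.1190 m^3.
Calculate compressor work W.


(k-1)/k = 0.3976
(P2/P1)^exp = 2.4332
W = 2.5152 * 184.9330 * 0.1190 * (2.4332 - 1) = 79.3273 kJ

79.3273 kJ


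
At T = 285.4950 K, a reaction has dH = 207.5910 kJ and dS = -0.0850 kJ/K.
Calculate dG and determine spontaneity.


T*dS = 285.4950 * -0.0850 = -24.2671 kJ
dG = 207.5910 + 24.2671 = 231.8581 kJ (non-spontaneous)

dG = 231.8581 kJ, non-spontaneous


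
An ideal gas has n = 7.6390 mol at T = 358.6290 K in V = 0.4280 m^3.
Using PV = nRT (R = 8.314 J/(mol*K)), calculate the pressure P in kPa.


P = nRT/V = 7.6390 * 8.314 * 358.6290 / 0.4280
= 22776.7595 / 0.4280 = 53216.7277 Pa = 53.2167 kPa

53.2167 kPa


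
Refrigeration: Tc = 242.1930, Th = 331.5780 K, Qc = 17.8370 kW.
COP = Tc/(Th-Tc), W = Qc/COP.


COP = 242.1930 / 89.3850 = 2.7095
W = 17.8370 / 2.7095 = 6.5830 kW

COP = 2.7095, W = 6.5830 kW


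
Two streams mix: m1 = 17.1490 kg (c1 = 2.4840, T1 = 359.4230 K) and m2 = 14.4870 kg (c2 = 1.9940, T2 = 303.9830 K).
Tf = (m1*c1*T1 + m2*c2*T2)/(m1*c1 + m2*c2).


num = 24091.9233
den = 71.4852
Tf = 337.0198 K

337.0198 K


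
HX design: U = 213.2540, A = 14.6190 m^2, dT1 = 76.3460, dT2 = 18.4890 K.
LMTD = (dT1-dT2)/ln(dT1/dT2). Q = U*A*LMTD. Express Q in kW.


LMTD = 40.7990 K
Q = 213.2540 * 14.6190 * 40.7990 = 127193.2323 W = 127.1932 kW

127.1932 kW


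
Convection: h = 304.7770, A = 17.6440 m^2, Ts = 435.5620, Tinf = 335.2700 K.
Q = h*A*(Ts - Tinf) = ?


dT = 100.2920 K
Q = 304.7770 * 17.6440 * 100.2920 = 539318.7645 W

539318.7645 W


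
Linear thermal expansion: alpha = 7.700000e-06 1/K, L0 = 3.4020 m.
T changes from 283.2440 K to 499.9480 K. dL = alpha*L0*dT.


dT = 216.7040 K
dL = 7.700000e-06 * 3.4020 * 216.7040 = 0.005677 m
L_final = 3.407677 m

dL = 0.005677 m


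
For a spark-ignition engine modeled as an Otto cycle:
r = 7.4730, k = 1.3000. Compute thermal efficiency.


r^(k-1) = 1.8283
eta = 1 - 1/1.8283 = 0.4530 = 45.3045%

45.3045%


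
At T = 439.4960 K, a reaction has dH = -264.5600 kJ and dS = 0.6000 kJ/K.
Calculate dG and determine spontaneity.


T*dS = 439.4960 * 0.6000 = 263.6976 kJ
dG = -264.5600 - 263.6976 = -528.2576 kJ (spontaneous)

dG = -528.2576 kJ, spontaneous


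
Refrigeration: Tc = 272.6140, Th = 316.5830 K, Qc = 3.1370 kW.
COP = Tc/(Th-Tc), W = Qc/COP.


COP = 272.6140 / 43.9690 = 6.2001
W = 3.1370 / 6.2001 = 0.5060 kW

COP = 6.2001, W = 0.5060 kW


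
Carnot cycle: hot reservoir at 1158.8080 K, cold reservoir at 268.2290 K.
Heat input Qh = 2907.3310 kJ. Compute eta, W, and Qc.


eta = 1 - 268.2290/1158.8080 = 0.7685
W = 0.7685 * 2907.3310 = 2234.3718 kJ
Qc = 2907.3310 - 2234.3718 = 672.9592 kJ

eta = 76.8530%, W = 2234.3718 kJ, Qc = 672.9592 kJ
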